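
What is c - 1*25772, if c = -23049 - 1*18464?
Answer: -67285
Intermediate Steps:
c = -41513 (c = -23049 - 18464 = -41513)
c - 1*25772 = -41513 - 1*25772 = -41513 - 25772 = -67285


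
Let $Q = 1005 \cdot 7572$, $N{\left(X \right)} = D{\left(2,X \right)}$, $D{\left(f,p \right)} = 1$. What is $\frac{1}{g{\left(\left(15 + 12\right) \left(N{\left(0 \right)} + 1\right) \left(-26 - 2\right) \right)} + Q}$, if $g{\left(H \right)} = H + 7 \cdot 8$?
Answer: $\frac{1}{7608404} \approx 1.3143 \cdot 10^{-7}$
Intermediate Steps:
$N{\left(X \right)} = 1$
$Q = 7609860$
$g{\left(H \right)} = 56 + H$ ($g{\left(H \right)} = H + 56 = 56 + H$)
$\frac{1}{g{\left(\left(15 + 12\right) \left(N{\left(0 \right)} + 1\right) \left(-26 - 2\right) \right)} + Q} = \frac{1}{\left(56 + \left(15 + 12\right) \left(1 + 1\right) \left(-26 - 2\right)\right) + 7609860} = \frac{1}{\left(56 + 27 \cdot 2 \left(-28\right)\right) + 7609860} = \frac{1}{\left(56 + 54 \left(-28\right)\right) + 7609860} = \frac{1}{\left(56 - 1512\right) + 7609860} = \frac{1}{-1456 + 7609860} = \frac{1}{7608404}$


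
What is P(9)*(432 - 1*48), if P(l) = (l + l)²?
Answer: 124416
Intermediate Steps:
P(l) = 4*l² (P(l) = (2*l)² = 4*l²)
P(9)*(432 - 1*48) = (4*9²)*(432 - 1*48) = (4*81)*(432 - 48) = 324*384 = 124416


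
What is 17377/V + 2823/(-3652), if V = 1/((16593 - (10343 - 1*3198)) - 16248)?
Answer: -431533470023/3652 ≈ -1.1816e+8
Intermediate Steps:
V = -1/6800 (V = 1/((16593 - (10343 - 3198)) - 16248) = 1/((16593 - 1*7145) - 16248) = 1/((16593 - 7145) - 16248) = 1/(9448 - 16248) = 1/(-6800) = -1/6800 ≈ -0.00014706)
17377/V + 2823/(-3652) = 17377/(-1/6800) + 2823/(-3652) = 17377*(-6800) + 2823*(-1/3652) = -118163600 - 2823/3652 = -431533470023/3652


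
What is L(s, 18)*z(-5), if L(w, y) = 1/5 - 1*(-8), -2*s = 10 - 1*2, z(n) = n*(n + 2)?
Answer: 123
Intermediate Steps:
z(n) = n*(2 + n)
s = -4 (s = -(10 - 1*2)/2 = -(10 - 2)/2 = -½*8 = -4)
L(w, y) = 41/5 (L(w, y) = ⅕ + 8 = 41/5)
L(s, 18)*z(-5) = 41*(-5*(2 - 5))/5 = 41*(-5*(-3))/5 = (41/5)*15 = 123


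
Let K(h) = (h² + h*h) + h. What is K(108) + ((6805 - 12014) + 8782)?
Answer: 27009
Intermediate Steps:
K(h) = h + 2*h² (K(h) = (h² + h²) + h = 2*h² + h = h + 2*h²)
K(108) + ((6805 - 12014) + 8782) = 108*(1 + 2*108) + ((6805 - 12014) + 8782) = 108*(1 + 216) + (-5209 + 8782) = 108*217 + 3573 = 23436 + 3573 = 27009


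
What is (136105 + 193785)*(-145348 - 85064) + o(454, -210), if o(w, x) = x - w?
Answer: -76010615344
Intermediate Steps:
(136105 + 193785)*(-145348 - 85064) + o(454, -210) = (136105 + 193785)*(-145348 - 85064) + (-210 - 1*454) = 329890*(-230412) + (-210 - 454) = -76010614680 - 664 = -76010615344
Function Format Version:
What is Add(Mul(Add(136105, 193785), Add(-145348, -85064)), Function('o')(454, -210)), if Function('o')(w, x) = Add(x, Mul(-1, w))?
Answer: -76010615344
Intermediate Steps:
Add(Mul(Add(136105, 193785), Add(-145348, -85064)), Function('o')(454, -210)) = Add(Mul(Add(136105, 193785), Add(-145348, -85064)), Add(-210, Mul(-1, 454))) = Add(Mul(329890, -230412), Add(-210, -454)) = Add(-76010614680, -664) = -76010615344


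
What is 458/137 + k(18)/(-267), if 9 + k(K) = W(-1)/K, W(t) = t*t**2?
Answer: 2223479/658422 ≈ 3.3770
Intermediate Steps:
W(t) = t**3
k(K) = -9 - 1/K (k(K) = -9 + (-1)**3/K = -9 - 1/K)
458/137 + k(18)/(-267) = 458/137 + (-9 - 1/18)/(-267) = 458*(1/137) + (-9 - 1*1/18)*(-1/267) = 458/137 + (-9 - 1/18)*(-1/267) = 458/137 - 163/18*(-1/267) = 458/137 + 163/4806 = 2223479/658422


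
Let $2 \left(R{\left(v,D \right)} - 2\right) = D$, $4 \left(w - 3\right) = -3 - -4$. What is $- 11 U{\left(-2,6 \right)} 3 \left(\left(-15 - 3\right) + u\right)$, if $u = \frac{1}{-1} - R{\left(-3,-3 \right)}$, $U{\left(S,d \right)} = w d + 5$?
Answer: $\frac{63063}{4} \approx 15766.0$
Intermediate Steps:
$w = \frac{13}{4}$ ($w = 3 + \frac{-3 - -4}{4} = 3 + \frac{-3 + 4}{4} = 3 + \frac{1}{4} \cdot 1 = 3 + \frac{1}{4} = \frac{13}{4} \approx 3.25$)
$R{\left(v,D \right)} = 2 + \frac{D}{2}$
$U{\left(S,d \right)} = 5 + \frac{13 d}{4}$ ($U{\left(S,d \right)} = \frac{13 d}{4} + 5 = 5 + \frac{13 d}{4}$)
$u = - \frac{3}{2}$ ($u = \frac{1}{-1} - \left(2 + \frac{1}{2} \left(-3\right)\right) = -1 - \left(2 - \frac{3}{2}\right) = -1 - \frac{1}{2} = - \frac{3}{2} \approx -1.5$)
$- 11 U{\left(-2,6 \right)} 3 \left(\left(-15 - 3\right) + u\right) = - 11 \left(5 + \frac{13}{4} \cdot 6\right) 3 \left(\left(-15 - 3\right) - \frac{3}{2}\right) = - 11 \left(5 + \frac{39}{2}\right) 3 \left(-18 - \frac{3}{2}\right) = - 11 \cdot \frac{49}{2} \cdot 3 \left(- \frac{39}{2}\right) = \left(-11\right) \frac{147}{2} \left(- \frac{39}{2}\right) = \left(- \frac{1617}{2}\right) \left(- \frac{39}{2}\right) = \frac{63063}{4}$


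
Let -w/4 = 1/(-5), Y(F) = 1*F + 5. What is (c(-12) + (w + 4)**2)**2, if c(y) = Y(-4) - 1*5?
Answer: 226576/625 ≈ 362.52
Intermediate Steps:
Y(F) = 5 + F (Y(F) = F + 5 = 5 + F)
w = 4/5 (w = -4/(-5) = -4*(-1)/5 = -4*(-1/5) = 4/5 ≈ 0.80000)
c(y) = -4 (c(y) = (5 - 4) - 1*5 = 1 - 5 = -4)
(c(-12) + (w + 4)**2)**2 = (-4 + (4/5 + 4)**2)**2 = (-4 + (24/5)**2)**2 = (-4 + 576/25)**2 = (476/25)**2 = 226576/625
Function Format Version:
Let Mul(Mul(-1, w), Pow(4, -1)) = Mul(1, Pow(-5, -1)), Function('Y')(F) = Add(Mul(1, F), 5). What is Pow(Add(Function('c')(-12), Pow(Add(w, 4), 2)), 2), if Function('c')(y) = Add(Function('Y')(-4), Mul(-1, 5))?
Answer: Rational(226576, 625) ≈ 362.52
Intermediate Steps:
Function('Y')(F) = Add(5, F) (Function('Y')(F) = Add(F, 5) = Add(5, F))
w = Rational(4, 5) (w = Mul(-4, Mul(1, Pow(-5, -1))) = Mul(-4, Mul(1, Rational(-1, 5))) = Mul(-4, Rational(-1, 5)) = Rational(4, 5) ≈ 0.80000)
Function('c')(y) = -4 (Function('c')(y) = Add(Add(5, -4), Mul(-1, 5)) = Add(1, -5) = -4)
Pow(Add(Function('c')(-12), Pow(Add(w, 4), 2)), 2) = Pow(Add(-4, Pow(Add(Rational(4, 5), 4), 2)), 2) = Pow(Add(-4, Pow(Rational(24, 5), 2)), 2) = Pow(Add(-4, Rational(576, 25)), 2) = Pow(Rational(476, 25), 2) = Rational(226576, 625)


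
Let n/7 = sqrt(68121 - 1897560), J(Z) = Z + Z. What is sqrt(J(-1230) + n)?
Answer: sqrt(-2460 + 21*I*sqrt(203271)) ≈ 60.508 + 78.238*I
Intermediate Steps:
J(Z) = 2*Z
n = 21*I*sqrt(203271) (n = 7*sqrt(68121 - 1897560) = 7*sqrt(-1829439) = 7*(3*I*sqrt(203271)) = 21*I*sqrt(203271) ≈ 9468.0*I)
sqrt(J(-1230) + n) = sqrt(2*(-1230) + 21*I*sqrt(203271)) = sqrt(-2460 + 21*I*sqrt(203271))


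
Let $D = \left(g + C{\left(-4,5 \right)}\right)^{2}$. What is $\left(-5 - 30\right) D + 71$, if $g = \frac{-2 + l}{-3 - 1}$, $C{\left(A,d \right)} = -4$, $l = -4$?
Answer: $- \frac{591}{4} \approx -147.75$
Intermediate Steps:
$g = \frac{3}{2}$ ($g = \frac{-2 - 4}{-3 - 1} = - \frac{6}{-4} = \left(-6\right) \left(- \frac{1}{4}\right) = \frac{3}{2} \approx 1.5$)
$D = \frac{25}{4}$ ($D = \left(\frac{3}{2} - 4\right)^{2} = \left(- \frac{5}{2}\right)^{2} = \frac{25}{4} \approx 6.25$)
$\left(-5 - 30\right) D + 71 = \left(-5 - 30\right) \frac{25}{4} + 71 = \left(-35\right) \frac{25}{4} + 71 = - \frac{875}{4} + 71 = - \frac{591}{4}$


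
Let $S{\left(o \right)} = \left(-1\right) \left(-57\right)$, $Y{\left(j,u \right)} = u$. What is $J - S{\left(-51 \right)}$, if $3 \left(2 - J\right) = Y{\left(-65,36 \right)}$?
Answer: $-67$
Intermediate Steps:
$J = -10$ ($J = 2 - 12 = -10$)
$S{\left(o \right)} = 57$
$J - S{\left(-51 \right)} = -10 - 57 = -67$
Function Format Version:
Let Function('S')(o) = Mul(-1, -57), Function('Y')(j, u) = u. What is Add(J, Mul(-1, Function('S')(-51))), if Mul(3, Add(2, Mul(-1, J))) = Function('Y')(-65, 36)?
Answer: -67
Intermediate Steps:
J = -10 (J = Add(2, Mul(Rational(-1, 3), 36)) = Add(2, -12) = -10)
Function('S')(o) = 57
Add(J, Mul(-1, Function('S')(-51))) = Add(-10, Mul(-1, 57)) = Add(-10, -57) = -67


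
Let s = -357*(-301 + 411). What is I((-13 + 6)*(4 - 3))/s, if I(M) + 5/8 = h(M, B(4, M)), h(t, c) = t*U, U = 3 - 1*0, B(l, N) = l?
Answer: 173/314160 ≈ 0.00055068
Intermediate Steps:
U = 3 (U = 3 + 0 = 3)
h(t, c) = 3*t (h(t, c) = t*3 = 3*t)
I(M) = -5/8 + 3*M
s = -39270 (s = -357*110 = -39270)
I((-13 + 6)*(4 - 3))/s = (-5/8 + 3*((-13 + 6)*(4 - 3)))/(-39270) = (-5/8 + 3*(-7*1))*(-1/39270) = (-5/8 + 3*(-7))*(-1/39270) = (-5/8 - 21)*(-1/39270) = -173/8*(-1/39270) = 173/314160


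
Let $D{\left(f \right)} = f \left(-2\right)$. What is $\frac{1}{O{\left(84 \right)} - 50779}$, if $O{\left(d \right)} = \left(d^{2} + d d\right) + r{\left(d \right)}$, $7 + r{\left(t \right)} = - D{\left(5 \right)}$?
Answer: $- \frac{1}{36664} \approx -2.7275 \cdot 10^{-5}$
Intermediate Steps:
$D{\left(f \right)} = - 2 f$
$r{\left(t \right)} = 3$ ($r{\left(t \right)} = -7 - \left(-2\right) 5 = -7 - -10 = -7 + 10 = 3$)
$O{\left(d \right)} = 3 + 2 d^{2}$ ($O{\left(d \right)} = \left(d^{2} + d d\right) + 3 = \left(d^{2} + d^{2}\right) + 3 = 2 d^{2} + 3 = 3 + 2 d^{2}$)
$\frac{1}{O{\left(84 \right)} - 50779} = \frac{1}{\left(3 + 2 \cdot 84^{2}\right) - 50779} = \frac{1}{\left(3 + 2 \cdot 7056\right) - 50779} = \frac{1}{\left(3 + 14112\right) - 50779} = \frac{1}{14115 - 50779} = \frac{1}{-36664} = - \frac{1}{36664}$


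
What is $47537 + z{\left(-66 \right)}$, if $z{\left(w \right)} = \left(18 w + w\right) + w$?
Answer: $46217$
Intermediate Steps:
$z{\left(w \right)} = 20 w$ ($z{\left(w \right)} = 19 w + w = 20 w$)
$47537 + z{\left(-66 \right)} = 47537 + 20 \left(-66\right) = 47537 - 1320 = 46217$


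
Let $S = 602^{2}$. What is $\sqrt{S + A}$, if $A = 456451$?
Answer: $\sqrt{818855} \approx 904.91$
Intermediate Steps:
$S = 362404$
$\sqrt{S + A} = \sqrt{362404 + 456451} = \sqrt{818855}$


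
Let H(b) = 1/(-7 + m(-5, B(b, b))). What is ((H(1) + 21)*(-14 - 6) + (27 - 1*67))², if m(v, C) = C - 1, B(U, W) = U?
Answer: 10240000/49 ≈ 2.0898e+5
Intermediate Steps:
m(v, C) = -1 + C
H(b) = 1/(-8 + b) (H(b) = 1/(-7 + (-1 + b)) = 1/(-8 + b))
((H(1) + 21)*(-14 - 6) + (27 - 1*67))² = ((1/(-8 + 1) + 21)*(-14 - 6) + (27 - 1*67))² = ((1/(-7) + 21)*(-20) + (27 - 67))² = ((-⅐ + 21)*(-20) - 40)² = ((146/7)*(-20) - 40)² = (-2920/7 - 40)² = (-3200/7)² = 10240000/49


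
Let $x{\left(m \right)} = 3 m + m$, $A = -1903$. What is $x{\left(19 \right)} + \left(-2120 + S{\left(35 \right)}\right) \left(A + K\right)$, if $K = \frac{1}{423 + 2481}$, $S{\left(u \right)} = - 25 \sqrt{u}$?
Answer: $\frac{1464500003}{363} + \frac{138157775 \sqrt{35}}{2904} \approx 4.3159 \cdot 10^{6}$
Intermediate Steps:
$K = \frac{1}{2904} \approx 0.00034435$
$x{\left(m \right)} = 4 m$
$x{\left(19 \right)} + \left(-2120 + S{\left(35 \right)}\right) \left(A + K\right) = 4 \cdot 19 + \left(-2120 - 25 \sqrt{35}\right) \left(-1903 + \frac{1}{2904}\right) = 76 + \left(-2120 - 25 \sqrt{35}\right) \left(- \frac{5526311}{2904}\right) = 76 + \left(\frac{1464472415}{363} + \frac{138157775 \sqrt{35}}{2904}\right) = \frac{1464500003}{363} + \frac{138157775 \sqrt{35}}{2904}$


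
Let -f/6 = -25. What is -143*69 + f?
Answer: -9717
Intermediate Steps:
f = 150 (f = -6*(-25) = 150)
-143*69 + f = -143*69 + 150 = -9867 + 150 = -9717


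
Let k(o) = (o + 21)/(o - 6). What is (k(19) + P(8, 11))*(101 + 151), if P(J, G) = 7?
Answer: 33012/13 ≈ 2539.4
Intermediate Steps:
k(o) = (21 + o)/(-6 + o)
(k(19) + P(8, 11))*(101 + 151) = ((21 + 19)/(-6 + 19) + 7)*(101 + 151) = (40/13 + 7)*252 = (131/13)*252 = 33012/13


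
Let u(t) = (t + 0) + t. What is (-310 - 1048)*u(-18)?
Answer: 48888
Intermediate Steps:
u(t) = 2*t (u(t) = t + t = 2*t)
(-310 - 1048)*u(-18) = (-310 - 1048)*(2*(-18)) = -1358*(-36) = 48888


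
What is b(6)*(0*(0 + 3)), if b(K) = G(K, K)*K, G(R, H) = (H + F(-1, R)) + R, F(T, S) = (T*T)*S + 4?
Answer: 0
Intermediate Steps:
F(T, S) = 4 + S*T**2 (F(T, S) = T**2*S + 4 = S*T**2 + 4 = 4 + S*T**2)
G(R, H) = 4 + H + 2*R (G(R, H) = (H + (4 + R*(-1)**2)) + R = (H + (4 + R*1)) + R = (H + (4 + R)) + R = (4 + H + R) + R = 4 + H + 2*R)
b(K) = K*(4 + 3*K) (b(K) = (4 + K + 2*K)*K = (4 + 3*K)*K = K*(4 + 3*K))
b(6)*(0*(0 + 3)) = (6*(4 + 3*6))*(0*(0 + 3)) = (6*(4 + 18))*(0*3) = (6*22)*0 = 132*0 = 0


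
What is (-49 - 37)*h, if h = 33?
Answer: -2838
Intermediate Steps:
(-49 - 37)*h = (-49 - 37)*33 = -86*33 = -2838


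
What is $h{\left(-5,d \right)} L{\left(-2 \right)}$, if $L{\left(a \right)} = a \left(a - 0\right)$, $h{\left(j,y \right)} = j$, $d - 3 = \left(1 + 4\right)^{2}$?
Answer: $-20$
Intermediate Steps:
$d = 28$ ($d = 3 + \left(1 + 4\right)^{2} = 3 + 5^{2} = 3 + 25 = 28$)
$L{\left(a \right)} = a^{2}$ ($L{\left(a \right)} = a \left(a + 0\right) = a a = a^{2}$)
$h{\left(-5,d \right)} L{\left(-2 \right)} = - 5 \left(-2\right)^{2} = \left(-5\right) 4 = -20$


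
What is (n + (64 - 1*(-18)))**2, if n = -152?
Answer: 4900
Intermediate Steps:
(n + (64 - 1*(-18)))**2 = (-152 + (64 - 1*(-18)))**2 = (-152 + (64 + 18))**2 = (-152 + 82)**2 = (-70)**2 = 4900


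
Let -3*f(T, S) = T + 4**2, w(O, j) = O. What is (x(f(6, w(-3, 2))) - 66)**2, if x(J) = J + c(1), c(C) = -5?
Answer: 55225/9 ≈ 6136.1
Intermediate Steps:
f(T, S) = -16/3 - T/3 (f(T, S) = -(T + 4**2)/3 = -(T + 16)/3 = -(16 + T)/3 = -16/3 - T/3)
x(J) = -5 + J (x(J) = J - 5 = -5 + J)
(x(f(6, w(-3, 2))) - 66)**2 = ((-5 + (-16/3 - 1/3*6)) - 66)**2 = ((-5 + (-16/3 - 2)) - 66)**2 = ((-5 - 22/3) - 66)**2 = (-37/3 - 66)**2 = (-235/3)**2 = 55225/9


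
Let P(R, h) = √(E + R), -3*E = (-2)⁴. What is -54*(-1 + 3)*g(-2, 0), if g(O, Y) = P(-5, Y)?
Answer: -36*I*√93 ≈ -347.17*I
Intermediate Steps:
E = -16/3 (E = -⅓*(-2)⁴ = -⅓*16 = -16/3 ≈ -5.3333)
P(R, h) = √(-16/3 + R)
g(O, Y) = I*√93/3 (g(O, Y) = √(-48 + 9*(-5))/3 = √(-48 - 45)/3 = √(-93)/3 = (I*√93)/3 = I*√93/3)
-54*(-1 + 3)*g(-2, 0) = -54*(-1 + 3)*I*√93/3 = -108*I*√93/3 = -36*I*√93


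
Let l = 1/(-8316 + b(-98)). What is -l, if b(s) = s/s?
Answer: 1/8315 ≈ 0.00012026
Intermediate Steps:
b(s) = 1
l = -1/8315 (l = 1/(-8316 + 1) = 1/(-8315) = -1/8315 ≈ -0.00012026)
-l = -1*(-1/8315) = 1/8315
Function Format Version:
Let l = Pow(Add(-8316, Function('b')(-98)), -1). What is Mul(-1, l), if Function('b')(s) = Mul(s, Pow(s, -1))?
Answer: Rational(1, 8315) ≈ 0.00012026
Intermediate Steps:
Function('b')(s) = 1
l = Rational(-1, 8315) (l = Pow(Add(-8316, 1), -1) = Pow(-8315, -1) = Rational(-1, 8315) ≈ -0.00012026)
Mul(-1, l) = Mul(-1, Rational(-1, 8315)) = Rational(1, 8315)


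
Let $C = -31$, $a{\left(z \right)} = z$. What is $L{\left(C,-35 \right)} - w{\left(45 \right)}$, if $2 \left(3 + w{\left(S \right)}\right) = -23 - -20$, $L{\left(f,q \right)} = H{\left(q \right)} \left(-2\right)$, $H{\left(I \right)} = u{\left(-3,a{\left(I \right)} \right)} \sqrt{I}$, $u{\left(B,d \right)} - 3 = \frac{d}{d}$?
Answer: $\frac{9}{2} - 8 i \sqrt{35} \approx 4.5 - 47.329 i$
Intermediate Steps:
$u{\left(B,d \right)} = 4$ ($u{\left(B,d \right)} = 3 + \frac{d}{d} = 3 + 1 = 4$)
$H{\left(I \right)} = 4 \sqrt{I}$
$L{\left(f,q \right)} = - 8 \sqrt{q}$ ($L{\left(f,q \right)} = 4 \sqrt{q} \left(-2\right) = - 8 \sqrt{q}$)
$w{\left(S \right)} = - \frac{9}{2}$ ($w{\left(S \right)} = -3 + \frac{-23 - -20}{2} = -3 + \frac{-23 + 20}{2} = -3 + \frac{1}{2} \left(-3\right) = -3 - \frac{3}{2} = - \frac{9}{2}$)
$L{\left(C,-35 \right)} - w{\left(45 \right)} = - 8 \sqrt{-35} - - \frac{9}{2} = - 8 i \sqrt{35} + \frac{9}{2} = \frac{9}{2} - 8 i \sqrt{35}$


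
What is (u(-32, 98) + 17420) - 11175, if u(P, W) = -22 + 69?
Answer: 6292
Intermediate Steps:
u(P, W) = 47
(u(-32, 98) + 17420) - 11175 = (47 + 17420) - 11175 = 17467 - 11175 = 6292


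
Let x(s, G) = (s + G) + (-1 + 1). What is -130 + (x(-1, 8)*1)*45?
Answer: 185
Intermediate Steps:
x(s, G) = G + s (x(s, G) = (G + s) + 0 = G + s)
-130 + (x(-1, 8)*1)*45 = -130 + ((8 - 1)*1)*45 = -130 + (7*1)*45 = -130 + 7*45 = -130 + 315 = 185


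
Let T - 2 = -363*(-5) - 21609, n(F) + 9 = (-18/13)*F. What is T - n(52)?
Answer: -19711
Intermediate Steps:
n(F) = -9 - 18*F/13 (n(F) = -9 + (-18/13)*F = -9 + (-18*1/13)*F = -9 - 18*F/13)
T = -19792 (T = 2 + (-363*(-5) - 21609) = 2 + (1815 - 21609) = 2 - 19794 = -19792)
T - n(52) = -19792 - (-9 - 18/13*52) = -19792 - (-9 - 72) = -19792 - 1*(-81) = -19792 + 81 = -19711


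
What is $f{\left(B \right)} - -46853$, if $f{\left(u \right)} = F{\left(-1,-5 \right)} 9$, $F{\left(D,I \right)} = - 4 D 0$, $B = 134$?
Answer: $46853$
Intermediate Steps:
$F{\left(D,I \right)} = 0$
$f{\left(u \right)} = 0$ ($f{\left(u \right)} = 0 \cdot 9 = 0$)
$f{\left(B \right)} - -46853 = 0 - -46853 = 0 + 46853 = 46853$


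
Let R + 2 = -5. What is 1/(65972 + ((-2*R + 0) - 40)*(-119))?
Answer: 1/69066 ≈ 1.4479e-5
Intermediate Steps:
R = -7 (R = -2 - 5 = -7)
1/(65972 + ((-2*R + 0) - 40)*(-119)) = 1/(65972 + ((-2*(-7) + 0) - 40)*(-119)) = 1/(65972 + ((14 + 0) - 40)*(-119)) = 1/(65972 + (14 - 40)*(-119)) = 1/(65972 - 26*(-119)) = 1/(65972 + 3094) = 1/69066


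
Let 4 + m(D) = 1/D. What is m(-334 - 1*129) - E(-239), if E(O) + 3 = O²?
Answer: -26447487/463 ≈ -57122.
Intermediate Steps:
E(O) = -3 + O²
m(D) = -4 + 1/D
m(-334 - 1*129) - E(-239) = (-4 + 1/(-334 - 1*129)) - (-3 + (-239)²) = (-4 + 1/(-334 - 129)) - (-3 + 57121) = (-4 + 1/(-463)) - 1*57118 = (-4 - 1/463) - 57118 = -1853/463 - 57118 = -26447487/463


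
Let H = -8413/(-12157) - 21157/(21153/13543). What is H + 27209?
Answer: 3513827240171/257157021 ≈ 13664.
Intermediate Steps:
H = -3483158144218/257157021 (H = -8413*(-1/12157) - 21157/(21153*(1/13543)) = 8413/12157 - 21157/21153/13543 = 8413/12157 - 21157*13543/21153 = 8413/12157 - 286529251/21153 = -3483158144218/257157021 ≈ -13545.)
H + 27209 = -3483158144218/257157021 + 27209 = 3513827240171/257157021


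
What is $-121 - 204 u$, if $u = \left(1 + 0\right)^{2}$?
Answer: $-325$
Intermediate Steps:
$u = 1$ ($u = 1^{2} = 1$)
$-121 - 204 u = -121 - 204 = -325$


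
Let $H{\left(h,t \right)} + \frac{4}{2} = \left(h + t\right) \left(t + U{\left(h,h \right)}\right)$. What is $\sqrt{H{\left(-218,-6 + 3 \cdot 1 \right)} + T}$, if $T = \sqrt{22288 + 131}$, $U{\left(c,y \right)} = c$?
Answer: $\sqrt{48839 + 3 \sqrt{2491}} \approx 221.33$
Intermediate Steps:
$T = 3 \sqrt{2491}$ ($T = \sqrt{22419} = 3 \sqrt{2491} \approx 149.73$)
$H{\left(h,t \right)} = -2 + \left(h + t\right)^{2}$ ($H{\left(h,t \right)} = -2 + \left(h + t\right) \left(t + h\right) = -2 + \left(h + t\right) \left(h + t\right) = -2 + \left(h + t\right)^{2}$)
$\sqrt{H{\left(-218,-6 + 3 \cdot 1 \right)} + T} = \sqrt{\left(-2 + \left(-218\right)^{2} + \left(-6 + 3 \cdot 1\right)^{2} + 2 \left(-218\right) \left(-6 + 3 \cdot 1\right)\right) + 3 \sqrt{2491}} = \sqrt{\left(-2 + 47524 + \left(-6 + 3\right)^{2} + 2 \left(-218\right) \left(-6 + 3\right)\right) + 3 \sqrt{2491}} = \sqrt{\left(-2 + 47524 + \left(-3\right)^{2} + 2 \left(-218\right) \left(-3\right)\right) + 3 \sqrt{2491}} = \sqrt{\left(-2 + 47524 + 9 + 1308\right) + 3 \sqrt{2491}} = \sqrt{48839 + 3 \sqrt{2491}}$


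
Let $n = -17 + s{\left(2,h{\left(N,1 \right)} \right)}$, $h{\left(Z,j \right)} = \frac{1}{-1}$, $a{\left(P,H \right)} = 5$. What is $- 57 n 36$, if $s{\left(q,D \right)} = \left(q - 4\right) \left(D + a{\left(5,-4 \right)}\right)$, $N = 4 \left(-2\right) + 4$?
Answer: $51300$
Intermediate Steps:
$N = -4$ ($N = -8 + 4 = -4$)
$h{\left(Z,j \right)} = -1$
$s{\left(q,D \right)} = \left(-4 + q\right) \left(5 + D\right)$ ($s{\left(q,D \right)} = \left(q - 4\right) \left(D + 5\right) = \left(-4 + q\right) \left(5 + D\right)$)
$n = -25$ ($n = -17 - 8 = -25$)
$- 57 n 36 = \left(-57\right) \left(-25\right) 36 = 1425 \cdot 36 = 51300$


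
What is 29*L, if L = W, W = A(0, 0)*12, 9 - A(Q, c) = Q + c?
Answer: 3132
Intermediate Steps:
A(Q, c) = 9 - Q - c (A(Q, c) = 9 - (Q + c) = 9 + (-Q - c) = 9 - Q - c)
W = 108 (W = (9 - 1*0 - 1*0)*12 = (9 + 0 + 0)*12 = 9*12 = 108)
L = 108
29*L = 29*108 = 3132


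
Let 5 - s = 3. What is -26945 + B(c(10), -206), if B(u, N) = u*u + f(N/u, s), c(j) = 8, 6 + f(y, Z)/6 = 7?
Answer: -26875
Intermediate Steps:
s = 2 (s = 5 - 1*3 = 5 - 3 = 2)
f(y, Z) = 6 (f(y, Z) = -36 + 6*7 = -36 + 42 = 6)
B(u, N) = 6 + u**2 (B(u, N) = u*u + 6 = u**2 + 6 = 6 + u**2)
-26945 + B(c(10), -206) = -26945 + (6 + 8**2) = -26945 + (6 + 64) = -26945 + 70 = -26875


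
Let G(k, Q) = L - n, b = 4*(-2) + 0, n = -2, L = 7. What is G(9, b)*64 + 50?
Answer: 626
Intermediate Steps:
b = -8 (b = -8 + 0 = -8)
G(k, Q) = 9 (G(k, Q) = 7 - 1*(-2) = 7 + 2 = 9)
G(9, b)*64 + 50 = 9*64 + 50 = 576 + 50 = 626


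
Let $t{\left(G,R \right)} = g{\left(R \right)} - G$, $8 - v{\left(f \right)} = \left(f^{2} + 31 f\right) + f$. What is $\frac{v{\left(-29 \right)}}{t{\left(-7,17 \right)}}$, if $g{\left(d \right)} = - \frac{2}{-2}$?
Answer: $\frac{95}{8} \approx 11.875$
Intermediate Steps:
$v{\left(f \right)} = 8 - f^{2} - 32 f$ ($v{\left(f \right)} = 8 - \left(\left(f^{2} + 31 f\right) + f\right) = 8 - \left(f^{2} + 32 f\right) = 8 - f^{2} - 32 f$)
$g{\left(d \right)} = 1$ ($g{\left(d \right)} = \left(-2\right) \left(- \frac{1}{2}\right) = 1$)
$t{\left(G,R \right)} = 1 - G$
$\frac{v{\left(-29 \right)}}{t{\left(-7,17 \right)}} = \frac{8 - \left(-29\right)^{2} - -928}{1 - -7} = \frac{8 - 841 + 928}{1 + 7} = \frac{8 - 841 + 928}{8} = 95 \cdot \frac{1}{8} = \frac{95}{8}$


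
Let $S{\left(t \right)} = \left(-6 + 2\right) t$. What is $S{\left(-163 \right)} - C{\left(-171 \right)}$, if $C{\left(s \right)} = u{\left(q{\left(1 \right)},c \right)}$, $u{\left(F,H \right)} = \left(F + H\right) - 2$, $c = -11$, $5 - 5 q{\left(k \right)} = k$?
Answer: $\frac{3321}{5} \approx 664.2$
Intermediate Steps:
$q{\left(k \right)} = 1 - \frac{k}{5}$
$u{\left(F,H \right)} = -2 + F + H$
$C{\left(s \right)} = - \frac{61}{5}$ ($C{\left(s \right)} = -2 + \left(1 - \frac{1}{5}\right) - 11 = -2 + \frac{4}{5} - 11 = - \frac{61}{5}$)
$S{\left(t \right)} = - 4 t$
$S{\left(-163 \right)} - C{\left(-171 \right)} = \left(-4\right) \left(-163\right) - - \frac{61}{5} = 652 + \frac{61}{5} = \frac{3321}{5}$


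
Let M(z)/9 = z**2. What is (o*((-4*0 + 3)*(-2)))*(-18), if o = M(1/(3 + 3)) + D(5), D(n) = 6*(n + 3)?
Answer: 5211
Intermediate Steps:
M(z) = 9*z**2
D(n) = 18 + 6*n (D(n) = 6*(3 + n) = 18 + 6*n)
o = 193/4 (o = 9*(1/(3 + 3))**2 + (18 + 6*5) = 9*(1/6)**2 + (18 + 30) = 9*(1/6)**2 + 48 = 9*(1/36) + 48 = 1/4 + 48 = 193/4 ≈ 48.250)
(o*((-4*0 + 3)*(-2)))*(-18) = (193*((-4*0 + 3)*(-2))/4)*(-18) = (193*((0 + 3)*(-2))/4)*(-18) = (193*(3*(-2))/4)*(-18) = ((193/4)*(-6))*(-18) = -579/2*(-18) = 5211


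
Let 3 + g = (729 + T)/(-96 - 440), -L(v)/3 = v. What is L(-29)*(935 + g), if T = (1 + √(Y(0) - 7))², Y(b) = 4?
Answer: 43397775/536 - 87*I*√3/268 ≈ 80966.0 - 0.56227*I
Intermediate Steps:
L(v) = -3*v
T = (1 + I*√3)² (T = (1 + √(4 - 7))² = (1 + √(-3))² = (1 + I*√3)² ≈ -2.0 + 3.4641*I)
g = -2337/536 - (1 + I*√3)²/536 (g = -3 + (729 + (1 + I*√3)²)/(-96 - 440) = -3 + (729 + (1 + I*√3)²)/(-536) = -3 + (729 + (1 + I*√3)²)*(-1/536) = -3 + (-729/536 - (1 + I*√3)²/536) = -2337/536 - (1 + I*√3)²/536 ≈ -4.3563 - 0.0064629*I)
L(-29)*(935 + g) = (-3*(-29))*(935 + (-2335/536 - I*√3/268)) = 87*(498825/536 - I*√3/268) = 43397775/536 - 87*I*√3/268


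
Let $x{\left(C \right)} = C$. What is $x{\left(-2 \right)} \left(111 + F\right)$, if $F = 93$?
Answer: $-408$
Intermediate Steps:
$x{\left(-2 \right)} \left(111 + F\right) = - 2 \left(111 + 93\right) = \left(-2\right) 204 = -408$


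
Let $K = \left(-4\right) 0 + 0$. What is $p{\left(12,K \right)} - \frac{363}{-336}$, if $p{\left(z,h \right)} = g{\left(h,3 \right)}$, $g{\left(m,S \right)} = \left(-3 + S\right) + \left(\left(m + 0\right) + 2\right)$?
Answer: $\frac{345}{112} \approx 3.0804$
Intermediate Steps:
$K = 0$ ($K = 0 + 0 = 0$)
$g{\left(m,S \right)} = -1 + S + m$ ($g{\left(m,S \right)} = \left(-3 + S\right) + \left(m + 2\right) = \left(-3 + S\right) + \left(2 + m\right) = -1 + S + m$)
$p{\left(z,h \right)} = 2 + h$ ($p{\left(z,h \right)} = -1 + 3 + h = 2 + h$)
$p{\left(12,K \right)} - \frac{363}{-336} = \left(2 + 0\right) - \frac{363}{-336} = 2 - 363 \left(- \frac{1}{336}\right) = 2 - - \frac{121}{112} = 2 + \frac{121}{112} = \frac{345}{112}$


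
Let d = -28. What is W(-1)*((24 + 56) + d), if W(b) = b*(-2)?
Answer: 104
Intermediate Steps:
W(b) = -2*b
W(-1)*((24 + 56) + d) = (-2*(-1))*((24 + 56) - 28) = 2*(80 - 28) = 2*52 = 104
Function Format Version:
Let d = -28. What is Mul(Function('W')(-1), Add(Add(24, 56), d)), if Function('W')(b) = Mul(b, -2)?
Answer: 104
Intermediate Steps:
Function('W')(b) = Mul(-2, b)
Mul(Function('W')(-1), Add(Add(24, 56), d)) = Mul(Mul(-2, -1), Add(Add(24, 56), -28)) = Mul(2, Add(80, -28)) = Mul(2, 52) = 104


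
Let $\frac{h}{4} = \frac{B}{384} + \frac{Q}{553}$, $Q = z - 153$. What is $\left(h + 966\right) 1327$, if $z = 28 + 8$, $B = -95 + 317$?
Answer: $\frac{11359307107}{8848} \approx 1.2838 \cdot 10^{6}$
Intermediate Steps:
$B = 222$
$z = 36$
$Q = -117$ ($Q = 36 - 153 = -117$)
$h = \frac{12973}{8848}$ ($h = 4 \left(\frac{222}{384} - \frac{117}{553}\right) = 4 \left(222 \cdot \frac{1}{384} - \frac{117}{553}\right) = 4 \left(\frac{37}{64} - \frac{117}{553}\right) = 4 \cdot \frac{12973}{35392} = \frac{12973}{8848} \approx 1.4662$)
$\left(h + 966\right) 1327 = \left(\frac{12973}{8848} + 966\right) 1327 = \frac{8560141}{8848} \cdot 1327 = \frac{11359307107}{8848}$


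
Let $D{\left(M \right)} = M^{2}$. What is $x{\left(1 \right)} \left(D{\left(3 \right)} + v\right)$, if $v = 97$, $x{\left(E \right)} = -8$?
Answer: $-848$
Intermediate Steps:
$x{\left(1 \right)} \left(D{\left(3 \right)} + v\right) = - 8 \left(3^{2} + 97\right) = - 8 \left(9 + 97\right) = \left(-8\right) 106 = -848$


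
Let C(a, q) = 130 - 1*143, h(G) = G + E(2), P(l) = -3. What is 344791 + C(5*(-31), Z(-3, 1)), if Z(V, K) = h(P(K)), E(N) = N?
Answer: 344778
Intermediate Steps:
h(G) = 2 + G (h(G) = G + 2 = 2 + G)
Z(V, K) = -1 (Z(V, K) = 2 - 3 = -1)
C(a, q) = -13 (C(a, q) = 130 - 143 = -13)
344791 + C(5*(-31), Z(-3, 1)) = 344791 - 13 = 344778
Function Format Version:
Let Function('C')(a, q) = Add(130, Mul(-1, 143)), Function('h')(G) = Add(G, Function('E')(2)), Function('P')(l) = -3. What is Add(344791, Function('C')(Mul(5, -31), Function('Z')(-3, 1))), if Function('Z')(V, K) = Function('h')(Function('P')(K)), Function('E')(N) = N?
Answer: 344778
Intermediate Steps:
Function('h')(G) = Add(2, G) (Function('h')(G) = Add(G, 2) = Add(2, G))
Function('Z')(V, K) = -1 (Function('Z')(V, K) = Add(2, -3) = -1)
Function('C')(a, q) = -13 (Function('C')(a, q) = Add(130, -143) = -13)
Add(344791, Function('C')(Mul(5, -31), Function('Z')(-3, 1))) = Add(344791, -13) = 344778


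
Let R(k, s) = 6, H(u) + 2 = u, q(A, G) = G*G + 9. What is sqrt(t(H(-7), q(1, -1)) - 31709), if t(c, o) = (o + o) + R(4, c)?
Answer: I*sqrt(31683) ≈ 178.0*I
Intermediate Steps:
q(A, G) = 9 + G**2 (q(A, G) = G**2 + 9 = 9 + G**2)
H(u) = -2 + u
t(c, o) = 6 + 2*o (t(c, o) = (o + o) + 6 = 2*o + 6 = 6 + 2*o)
sqrt(t(H(-7), q(1, -1)) - 31709) = sqrt((6 + 2*(9 + (-1)**2)) - 31709) = sqrt((6 + 2*(9 + 1)) - 31709) = sqrt((6 + 2*10) - 31709) = sqrt((6 + 20) - 31709) = sqrt(26 - 31709) = sqrt(-31683) = I*sqrt(31683)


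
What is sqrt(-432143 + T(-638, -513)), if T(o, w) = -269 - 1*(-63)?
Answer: I*sqrt(432349) ≈ 657.53*I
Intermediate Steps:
T(o, w) = -206 (T(o, w) = -269 + 63 = -206)
sqrt(-432143 + T(-638, -513)) = sqrt(-432143 - 206) = sqrt(-432349) = I*sqrt(432349)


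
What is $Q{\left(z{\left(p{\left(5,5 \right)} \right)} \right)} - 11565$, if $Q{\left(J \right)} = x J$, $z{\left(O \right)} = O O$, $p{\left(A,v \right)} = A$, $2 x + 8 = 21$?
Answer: $- \frac{22805}{2} \approx -11403.0$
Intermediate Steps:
$x = \frac{13}{2}$ ($x = -4 + \frac{1}{2} \cdot 21 = -4 + \frac{21}{2} = \frac{13}{2} \approx 6.5$)
$z{\left(O \right)} = O^{2}$
$Q{\left(J \right)} = \frac{13 J}{2}$
$Q{\left(z{\left(p{\left(5,5 \right)} \right)} \right)} - 11565 = \frac{13 \cdot 5^{2}}{2} - 11565 = \frac{13}{2} \cdot 25 - 11565 = \frac{325}{2} - 11565 = - \frac{22805}{2}$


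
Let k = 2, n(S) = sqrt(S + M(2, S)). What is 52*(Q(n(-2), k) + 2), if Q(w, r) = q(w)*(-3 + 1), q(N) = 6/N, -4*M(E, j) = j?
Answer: 104 + 208*I*sqrt(6) ≈ 104.0 + 509.49*I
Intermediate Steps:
M(E, j) = -j/4
n(S) = sqrt(3)*sqrt(S)/2 (n(S) = sqrt(S - S/4) = sqrt(3*S/4) = sqrt(3)*sqrt(S)/2)
Q(w, r) = -12/w (Q(w, r) = (6/w)*(-3 + 1) = (6/w)*(-2) = -12/w)
52*(Q(n(-2), k) + 2) = 52*(-12*(-I*sqrt(6)/3) + 2) = 52*(-(-4)*I*sqrt(6) + 2) = 52*(4*I*sqrt(6) + 2) = 52*(2 + 4*I*sqrt(6)) = 104 + 208*I*sqrt(6)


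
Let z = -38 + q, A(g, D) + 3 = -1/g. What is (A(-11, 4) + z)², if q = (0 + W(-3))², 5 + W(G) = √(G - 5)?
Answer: -27631/121 + 10520*I*√2/11 ≈ -228.36 + 1352.5*I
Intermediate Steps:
W(G) = -5 + √(-5 + G) (W(G) = -5 + √(G - 5) = -5 + √(-5 + G))
A(g, D) = -3 - 1/g
q = (-5 + 2*I*√2)² (q = (0 + (-5 + √(-5 - 3)))² = (0 + (-5 + √(-8)))² = (0 + (-5 + 2*I*√2))² = (-5 + 2*I*√2)² ≈ 17.0 - 28.284*I)
z = -21 - 20*I*√2 (z = -38 + (17 - 20*I*√2) = -21 - 20*I*√2 ≈ -21.0 - 28.284*I)
(A(-11, 4) + z)² = ((-3 - 1/(-11)) + (-21 - 20*I*√2))² = ((-3 - 1*(-1/11)) + (-21 - 20*I*√2))² = ((-3 + 1/11) + (-21 - 20*I*√2))² = (-32/11 + (-21 - 20*I*√2))² = (-263/11 - 20*I*√2)²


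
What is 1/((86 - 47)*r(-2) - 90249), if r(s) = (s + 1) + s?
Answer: -1/90366 ≈ -1.1066e-5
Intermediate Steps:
r(s) = 1 + 2*s (r(s) = (1 + s) + s = 1 + 2*s)
1/((86 - 47)*r(-2) - 90249) = 1/((86 - 47)*(1 + 2*(-2)) - 90249) = 1/(39*(1 - 4) - 90249) = 1/(39*(-3) - 90249) = 1/(-117 - 90249) = 1/(-90366) = -1/90366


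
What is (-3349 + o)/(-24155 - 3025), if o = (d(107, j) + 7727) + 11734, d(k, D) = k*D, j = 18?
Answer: -9019/13590 ≈ -0.66365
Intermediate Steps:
d(k, D) = D*k
o = 21387 (o = (18*107 + 7727) + 11734 = (1926 + 7727) + 11734 = 9653 + 11734 = 21387)
(-3349 + o)/(-24155 - 3025) = (-3349 + 21387)/(-24155 - 3025) = 18038/(-27180) = 18038*(-1/27180) = -9019/13590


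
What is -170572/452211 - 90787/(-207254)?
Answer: 5703150769/93722538594 ≈ 0.060851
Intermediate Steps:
-170572/452211 - 90787/(-207254) = -170572*1/452211 - 90787*(-1/207254) = -170572/452211 + 90787/207254 = 5703150769/93722538594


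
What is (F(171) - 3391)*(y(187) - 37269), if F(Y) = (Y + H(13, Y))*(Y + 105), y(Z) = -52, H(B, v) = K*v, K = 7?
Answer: -13964659817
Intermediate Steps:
H(B, v) = 7*v
F(Y) = 8*Y*(105 + Y) (F(Y) = (Y + 7*Y)*(Y + 105) = (8*Y)*(105 + Y) = 8*Y*(105 + Y))
(F(171) - 3391)*(y(187) - 37269) = (8*171*(105 + 171) - 3391)*(-52 - 37269) = (8*171*276 - 3391)*(-37321) = (377568 - 3391)*(-37321) = 374177*(-37321) = -13964659817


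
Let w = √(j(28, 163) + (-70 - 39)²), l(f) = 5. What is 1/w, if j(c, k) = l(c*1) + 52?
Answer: √11938/11938 ≈ 0.0091524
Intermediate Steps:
j(c, k) = 57 (j(c, k) = 5 + 52 = 57)
w = √11938 (w = √(57 + (-70 - 39)²) = √(57 + (-109)²) = √(57 + 11881) = √11938 ≈ 109.26)
1/w = 1/(√11938) = √11938/11938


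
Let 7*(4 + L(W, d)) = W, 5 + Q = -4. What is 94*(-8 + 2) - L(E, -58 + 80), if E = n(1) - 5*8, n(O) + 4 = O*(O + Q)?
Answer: -3868/7 ≈ -552.57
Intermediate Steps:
Q = -9 (Q = -5 - 4 = -9)
n(O) = -4 + O*(-9 + O) (n(O) = -4 + O*(O - 9) = -4 + O*(-9 + O))
E = -52 (E = (-4 + 1**2 - 9*1) - 5*8 = (-4 + 1 - 9) - 40 = -12 - 40 = -52)
L(W, d) = -4 + W/7
94*(-8 + 2) - L(E, -58 + 80) = 94*(-8 + 2) - (-4 + (1/7)*(-52)) = 94*(-6) - (-4 - 52/7) = -564 - 1*(-80/7) = -564 + 80/7 = -3868/7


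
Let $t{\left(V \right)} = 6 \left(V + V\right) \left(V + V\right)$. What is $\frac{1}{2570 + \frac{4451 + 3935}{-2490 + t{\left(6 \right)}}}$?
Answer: $\frac{813}{2085217} \approx 0.00038989$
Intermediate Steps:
$t{\left(V \right)} = 24 V^{2}$ ($t{\left(V \right)} = 6 \cdot 2 V 2 V = 6 \cdot 4 V^{2} = 24 V^{2}$)
$\frac{1}{2570 + \frac{4451 + 3935}{-2490 + t{\left(6 \right)}}} = \frac{1}{2570 + \frac{4451 + 3935}{-2490 + 24 \cdot 6^{2}}} = \frac{1}{2570 + \frac{8386}{-2490 + 24 \cdot 36}} = \frac{1}{2570 + \frac{8386}{-2490 + 864}} = \frac{1}{2570 + \frac{8386}{-1626}} = \frac{1}{2570 + 8386 \left(- \frac{1}{1626}\right)} = \frac{1}{2570 - \frac{4193}{813}} = \frac{1}{\frac{2085217}{813}} = \frac{813}{2085217}$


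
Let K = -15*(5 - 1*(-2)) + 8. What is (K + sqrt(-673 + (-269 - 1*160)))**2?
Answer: (97 - I*sqrt(1102))**2 ≈ 8307.0 - 6440.1*I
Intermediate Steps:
K = -97 (K = -15*(5 + 2) + 8 = -15*7 + 8 = -105 + 8 = -97)
(K + sqrt(-673 + (-269 - 1*160)))**2 = (-97 + sqrt(-673 + (-269 - 1*160)))**2 = (-97 + sqrt(-673 + (-269 - 160)))**2 = (-97 + sqrt(-673 - 429))**2 = (-97 + sqrt(-1102))**2 = (-97 + I*sqrt(1102))**2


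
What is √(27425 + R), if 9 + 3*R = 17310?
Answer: 6*√922 ≈ 182.19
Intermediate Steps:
R = 5767 (R = -3 + (⅓)*17310 = -3 + 5770 = 5767)
√(27425 + R) = √(27425 + 5767) = √33192 = 6*√922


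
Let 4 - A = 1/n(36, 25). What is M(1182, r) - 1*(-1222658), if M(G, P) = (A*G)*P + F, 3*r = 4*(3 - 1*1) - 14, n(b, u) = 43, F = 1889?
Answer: 52251277/43 ≈ 1.2151e+6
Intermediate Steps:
A = 171/43 (A = 4 - 1/43 = 171/43 ≈ 3.9767)
r = -2 (r = (4*(3 - 1*1) - 14)/3 = (4*(3 - 1) - 14)/3 = (4*2 - 14)/3 = (8 - 14)/3 = (⅓)*(-6) = -2)
M(G, P) = 1889 + 171*G*P/43 (M(G, P) = (171*G/43)*P + 1889 = 171*G*P/43 + 1889 = 1889 + 171*G*P/43)
M(1182, r) - 1*(-1222658) = (1889 + (171/43)*1182*(-2)) - 1*(-1222658) = (1889 - 404244/43) + 1222658 = -323017/43 + 1222658 = 52251277/43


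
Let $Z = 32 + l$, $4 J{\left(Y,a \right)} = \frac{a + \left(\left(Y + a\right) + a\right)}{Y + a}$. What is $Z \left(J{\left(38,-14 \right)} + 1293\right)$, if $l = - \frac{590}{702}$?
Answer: $\frac{26106619}{648} \approx 40288.0$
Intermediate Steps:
$l = - \frac{295}{351}$ ($l = \left(-590\right) \frac{1}{702} = - \frac{295}{351} \approx -0.84046$)
$J{\left(Y,a \right)} = \frac{Y + 3 a}{4 \left(Y + a\right)}$ ($J{\left(Y,a \right)} = \frac{\left(a + \left(\left(Y + a\right) + a\right)\right) \frac{1}{Y + a}}{4} = \frac{\left(a + \left(Y + 2 a\right)\right) \frac{1}{Y + a}}{4} = \frac{\left(Y + 3 a\right) \frac{1}{Y + a}}{4} = \frac{\frac{1}{Y + a} \left(Y + 3 a\right)}{4} = \frac{Y + 3 a}{4 \left(Y + a\right)}$)
$Z = \frac{10937}{351}$ ($Z = 32 - \frac{295}{351} = \frac{10937}{351} \approx 31.16$)
$Z \left(J{\left(38,-14 \right)} + 1293\right) = \frac{10937 \left(\frac{38 + 3 \left(-14\right)}{4 \left(38 - 14\right)} + 1293\right)}{351} = \frac{10937 \left(\frac{38 - 42}{4 \cdot 24} + 1293\right)}{351} = \frac{10937 \left(\frac{1}{4} \cdot \frac{1}{24} \left(-4\right) + 1293\right)}{351} = \frac{10937 \left(- \frac{1}{24} + 1293\right)}{351} = \frac{10937}{351} \cdot \frac{31031}{24} = \frac{26106619}{648}$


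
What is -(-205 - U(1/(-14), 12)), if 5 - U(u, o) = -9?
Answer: 219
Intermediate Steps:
U(u, o) = 14 (U(u, o) = 5 - 1*(-9) = 5 + 9 = 14)
-(-205 - U(1/(-14), 12)) = -(-205 - 1*14) = -(-205 - 14) = -1*(-219) = 219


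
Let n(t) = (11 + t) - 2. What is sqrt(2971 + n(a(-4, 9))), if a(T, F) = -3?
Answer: sqrt(2977) ≈ 54.562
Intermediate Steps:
n(t) = 9 + t
sqrt(2971 + n(a(-4, 9))) = sqrt(2971 + (9 - 3)) = sqrt(2971 + 6) = sqrt(2977)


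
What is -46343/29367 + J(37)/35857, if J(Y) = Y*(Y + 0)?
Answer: -1621517528/1053012519 ≈ -1.5399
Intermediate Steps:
J(Y) = Y**2 (J(Y) = Y*Y = Y**2)
-46343/29367 + J(37)/35857 = -46343/29367 + 37**2/35857 = -46343*1/29367 + 1369*(1/35857) = -46343/29367 + 1369/35857 = -1621517528/1053012519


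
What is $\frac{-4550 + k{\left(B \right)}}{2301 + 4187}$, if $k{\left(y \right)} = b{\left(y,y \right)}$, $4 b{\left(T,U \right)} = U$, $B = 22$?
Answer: $- \frac{9089}{12976} \approx -0.70045$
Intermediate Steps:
$b{\left(T,U \right)} = \frac{U}{4}$
$k{\left(y \right)} = \frac{y}{4}$
$\frac{-4550 + k{\left(B \right)}}{2301 + 4187} = \frac{-4550 + \frac{1}{4} \cdot 22}{2301 + 4187} = \frac{-4550 + \frac{11}{2}}{6488} = \left(- \frac{9089}{2}\right) \frac{1}{6488} = - \frac{9089}{12976}$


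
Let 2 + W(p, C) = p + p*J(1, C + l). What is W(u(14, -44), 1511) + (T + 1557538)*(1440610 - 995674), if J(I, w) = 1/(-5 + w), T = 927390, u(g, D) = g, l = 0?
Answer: 832542345238867/753 ≈ 1.1056e+12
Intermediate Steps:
W(p, C) = -2 + p + p/(-5 + C) (W(p, C) = -2 + (p + p/(-5 + (C + 0))) = -2 + (p + p/(-5 + C)) = -2 + p + p/(-5 + C))
W(u(14, -44), 1511) + (T + 1557538)*(1440610 - 995674) = (14 + (-5 + 1511)*(-2 + 14))/(-5 + 1511) + (927390 + 1557538)*(1440610 - 995674) = (14 + 1506*12)/1506 + 2484928*444936 = (14 + 18072)/1506 + 1105633924608 = (1/1506)*18086 + 1105633924608 = 9043/753 + 1105633924608 = 832542345238867/753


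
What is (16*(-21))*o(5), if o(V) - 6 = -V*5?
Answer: 6384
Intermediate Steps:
o(V) = 6 - 5*V (o(V) = 6 - V*5 = 6 - 5*V)
(16*(-21))*o(5) = (16*(-21))*(6 - 5*5) = -336*(6 - 25) = -336*(-19) = 6384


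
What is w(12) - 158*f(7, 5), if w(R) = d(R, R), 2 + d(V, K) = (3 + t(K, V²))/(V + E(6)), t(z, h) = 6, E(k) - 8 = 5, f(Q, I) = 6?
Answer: -23741/25 ≈ -949.64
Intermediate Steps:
E(k) = 13 (E(k) = 8 + 5 = 13)
d(V, K) = -2 + 9/(13 + V) (d(V, K) = -2 + (3 + 6)/(V + 13) = -2 + 9/(13 + V))
w(R) = (-17 - 2*R)/(13 + R)
w(12) - 158*f(7, 5) = (-17 - 2*12)/(13 + 12) - 158*6 = (-17 - 24)/25 - 948 = (1/25)*(-41) - 948 = -41/25 - 948 = -23741/25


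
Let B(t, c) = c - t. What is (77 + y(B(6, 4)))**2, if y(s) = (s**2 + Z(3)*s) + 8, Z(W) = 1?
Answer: 7569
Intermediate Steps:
y(s) = 8 + s + s**2 (y(s) = (s**2 + 1*s) + 8 = (s**2 + s) + 8 = (s + s**2) + 8 = 8 + s + s**2)
(77 + y(B(6, 4)))**2 = (77 + (8 + (4 - 1*6) + (4 - 1*6)**2))**2 = (77 + (8 + (4 - 6) + (4 - 6)**2))**2 = (77 + (8 - 2 + (-2)**2))**2 = (77 + (8 - 2 + 4))**2 = (77 + 10)**2 = 87**2 = 7569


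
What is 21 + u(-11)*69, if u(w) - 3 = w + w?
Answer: -1290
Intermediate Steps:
u(w) = 3 + 2*w (u(w) = 3 + (w + w) = 3 + 2*w)
21 + u(-11)*69 = 21 + (3 + 2*(-11))*69 = 21 + (3 - 22)*69 = 21 - 19*69 = 21 - 1311 = -1290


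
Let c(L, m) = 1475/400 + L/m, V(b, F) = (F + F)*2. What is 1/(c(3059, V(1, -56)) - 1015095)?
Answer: -32/32483359 ≈ -9.8512e-7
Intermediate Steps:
V(b, F) = 4*F (V(b, F) = (2*F)*2 = 4*F)
c(L, m) = 59/16 + L/m (c(L, m) = 1475*(1/400) + L/m = 59/16 + L/m)
1/(c(3059, V(1, -56)) - 1015095) = 1/((59/16 + 3059/((4*(-56)))) - 1015095) = 1/((59/16 + 3059/(-224)) - 1015095) = 1/((59/16 + 3059*(-1/224)) - 1015095) = 1/((59/16 - 437/32) - 1015095) = 1/(-319/32 - 1015095) = 1/(-32483359/32) = -32/32483359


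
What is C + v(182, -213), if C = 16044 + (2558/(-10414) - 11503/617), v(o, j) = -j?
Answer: 52168487519/3212719 ≈ 16238.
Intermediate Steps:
C = 51484178372/3212719 (C = 16044 + (2558*(-1/10414) - 11503*1/617) = 16044 + (-1279/5207 - 11503/617) = 16044 - 60685264/3212719 = 51484178372/3212719 ≈ 16025.)
C + v(182, -213) = 51484178372/3212719 - 1*(-213) = 51484178372/3212719 + 213 = 52168487519/3212719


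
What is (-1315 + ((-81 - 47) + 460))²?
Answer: 966289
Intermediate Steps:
(-1315 + ((-81 - 47) + 460))² = (-1315 + (-128 + 460))² = (-1315 + 332)² = (-983)² = 966289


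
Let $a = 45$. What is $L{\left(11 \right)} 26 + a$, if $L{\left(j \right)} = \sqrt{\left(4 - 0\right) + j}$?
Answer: $45 + 26 \sqrt{15} \approx 145.7$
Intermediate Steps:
$L{\left(j \right)} = \sqrt{4 + j}$ ($L{\left(j \right)} = \sqrt{\left(4 + 0\right) + j} = \sqrt{4 + j}$)
$L{\left(11 \right)} 26 + a = \sqrt{4 + 11} \cdot 26 + 45 = \sqrt{15} \cdot 26 + 45 = 26 \sqrt{15} + 45 = 45 + 26 \sqrt{15}$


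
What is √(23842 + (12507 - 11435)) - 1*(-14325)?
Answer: 14325 + √24914 ≈ 14483.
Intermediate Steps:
√(23842 + (12507 - 11435)) - 1*(-14325) = √(23842 + 1072) + 14325 = √24914 + 14325 = 14325 + √24914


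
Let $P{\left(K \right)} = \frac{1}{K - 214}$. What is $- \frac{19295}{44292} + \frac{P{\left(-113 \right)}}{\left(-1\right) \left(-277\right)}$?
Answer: $- \frac{194196233}{445769452} \approx -0.43564$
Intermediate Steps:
$P{\left(K \right)} = \frac{1}{-214 + K}$
$- \frac{19295}{44292} + \frac{P{\left(-113 \right)}}{\left(-1\right) \left(-277\right)} = - \frac{19295}{44292} + \frac{1}{\left(-214 - 113\right) \left(\left(-1\right) \left(-277\right)\right)} = \left(-19295\right) \frac{1}{44292} + \frac{1}{\left(-327\right) 277} = - \frac{19295}{44292} - \frac{1}{90579} = - \frac{194196233}{445769452}$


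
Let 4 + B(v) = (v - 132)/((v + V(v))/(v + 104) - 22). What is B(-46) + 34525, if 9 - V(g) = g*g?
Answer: 118382833/3429 ≈ 34524.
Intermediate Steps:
V(g) = 9 - g² (V(g) = 9 - g*g = 9 - g²)
B(v) = -4 + (-132 + v)/(-22 + (9 + v - v²)/(104 + v)) (B(v) = -4 + (v - 132)/((v + (9 - v²))/(v + 104) - 22) = -4 + (-132 + v)/((9 + v - v²)/(104 + v) - 22) = -4 + (-132 + v)/(-22 + (9 + v - v²)/(104 + v)))
B(-46) + 34525 = (4612 - 56*(-46) - 5*(-46)²)/(2279 + (-46)² + 21*(-46)) + 34525 = (4612 + 2576 - 5*2116)/(2279 + 2116 - 966) + 34525 = (4612 + 2576 - 10580)/3429 + 34525 = (1/3429)*(-3392) + 34525 = -3392/3429 + 34525 = 118382833/3429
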